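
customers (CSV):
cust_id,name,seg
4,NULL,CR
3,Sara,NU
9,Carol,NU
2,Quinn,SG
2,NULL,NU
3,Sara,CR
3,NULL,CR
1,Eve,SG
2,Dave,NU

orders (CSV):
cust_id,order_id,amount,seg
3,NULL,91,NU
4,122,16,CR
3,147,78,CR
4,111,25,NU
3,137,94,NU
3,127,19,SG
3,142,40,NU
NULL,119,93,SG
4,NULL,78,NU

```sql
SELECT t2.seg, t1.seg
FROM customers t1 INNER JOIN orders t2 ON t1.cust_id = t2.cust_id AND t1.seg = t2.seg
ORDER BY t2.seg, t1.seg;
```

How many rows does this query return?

INNER JOIN keeps only pairs where the ON condition holds.
Matching on t1.cust_id = t2.cust_id AND t1.seg = t2.seg. A NULL in a compared column never satisfies the condition.
- t1 (cust_id=4, seg=CR) pairs with 1 row(s) of t2.
- t1 (cust_id=3, seg=NU) pairs with 3 row(s) of t2.
- t1 (cust_id=9, seg=NU) has no partner → excluded.
- t1 (cust_id=2, seg=SG) has no partner → excluded.
- t1 (cust_id=2, seg=NU) has no partner → excluded.
- t1 (cust_id=3, seg=CR) pairs with 1 row(s) of t2.
- t1 (cust_id=3, seg=CR) pairs with 1 row(s) of t2.
- t1 (cust_id=1, seg=SG) has no partner → excluded.
- t1 (cust_id=2, seg=NU) has no partner → excluded.
Total: 6 rows.

6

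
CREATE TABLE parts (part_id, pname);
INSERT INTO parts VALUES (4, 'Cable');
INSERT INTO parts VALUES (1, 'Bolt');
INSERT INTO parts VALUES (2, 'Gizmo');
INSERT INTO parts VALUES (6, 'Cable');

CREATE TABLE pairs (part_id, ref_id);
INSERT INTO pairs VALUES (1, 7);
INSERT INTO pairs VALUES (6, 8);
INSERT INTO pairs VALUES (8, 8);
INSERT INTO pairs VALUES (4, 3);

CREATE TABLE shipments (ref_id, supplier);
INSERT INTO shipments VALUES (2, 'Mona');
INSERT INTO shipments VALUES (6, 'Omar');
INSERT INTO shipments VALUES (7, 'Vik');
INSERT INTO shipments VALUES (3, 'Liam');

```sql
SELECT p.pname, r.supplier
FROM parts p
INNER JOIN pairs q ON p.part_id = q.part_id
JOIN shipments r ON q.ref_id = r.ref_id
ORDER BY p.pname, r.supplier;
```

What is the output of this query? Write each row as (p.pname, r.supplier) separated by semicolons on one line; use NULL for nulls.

Step 1 — p INNER JOIN q on part_id → 3 row(s).
Then INNER JOIN `shipments r` on ref_id: keep only rows whose q.ref_id appears in r.

(Bolt, Vik); (Cable, Liam)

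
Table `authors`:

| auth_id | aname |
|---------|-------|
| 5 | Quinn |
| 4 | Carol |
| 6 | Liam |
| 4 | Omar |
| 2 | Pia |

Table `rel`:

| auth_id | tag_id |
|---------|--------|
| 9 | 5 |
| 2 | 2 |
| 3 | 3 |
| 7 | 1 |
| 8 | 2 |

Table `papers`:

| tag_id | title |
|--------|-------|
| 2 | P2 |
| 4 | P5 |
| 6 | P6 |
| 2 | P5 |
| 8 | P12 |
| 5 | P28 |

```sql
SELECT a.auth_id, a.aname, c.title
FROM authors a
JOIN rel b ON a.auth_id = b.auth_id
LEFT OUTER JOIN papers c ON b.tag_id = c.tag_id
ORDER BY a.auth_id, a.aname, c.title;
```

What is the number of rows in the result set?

2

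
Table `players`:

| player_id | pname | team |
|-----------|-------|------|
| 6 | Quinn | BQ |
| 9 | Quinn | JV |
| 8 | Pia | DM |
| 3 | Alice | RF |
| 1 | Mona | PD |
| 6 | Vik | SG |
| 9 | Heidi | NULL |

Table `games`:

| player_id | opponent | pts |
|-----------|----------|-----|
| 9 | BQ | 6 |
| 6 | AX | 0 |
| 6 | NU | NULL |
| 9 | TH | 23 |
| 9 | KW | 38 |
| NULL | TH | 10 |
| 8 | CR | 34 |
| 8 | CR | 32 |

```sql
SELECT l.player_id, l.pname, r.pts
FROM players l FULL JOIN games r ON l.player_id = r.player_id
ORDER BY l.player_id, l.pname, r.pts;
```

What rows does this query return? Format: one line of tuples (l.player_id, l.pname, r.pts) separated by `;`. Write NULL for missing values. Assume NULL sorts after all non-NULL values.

FULL OUTER JOIN keeps every row from both sides; unmatched rows get NULL for the other side's columns.
Matching on l.player_id = r.player_id. A NULL in a compared column never satisfies the condition.
- l[0] player_id=6 → 2 match(es) in r → 2 row(s).
- l[1] player_id=9 → 3 match(es) in r → 3 row(s).
- l[2] player_id=8 → 2 match(es) in r → 2 row(s).
- l[3] player_id=3 → no match; kept with NULLs on the r side.
- l[4] player_id=1 → no match; kept with NULLs on the r side.
- l[5] player_id=6 → 2 match(es) in r → 2 row(s).
- l[6] player_id=9 → 3 match(es) in r → 3 row(s).
- 1 r row(s) had no l match → kept, l columns NULL.

(1, Mona, NULL); (3, Alice, NULL); (6, Quinn, 0); (6, Quinn, NULL); (6, Vik, 0); (6, Vik, NULL); (8, Pia, 32); (8, Pia, 34); (9, Heidi, 6); (9, Heidi, 23); (9, Heidi, 38); (9, Quinn, 6); (9, Quinn, 23); (9, Quinn, 38); (NULL, NULL, 10)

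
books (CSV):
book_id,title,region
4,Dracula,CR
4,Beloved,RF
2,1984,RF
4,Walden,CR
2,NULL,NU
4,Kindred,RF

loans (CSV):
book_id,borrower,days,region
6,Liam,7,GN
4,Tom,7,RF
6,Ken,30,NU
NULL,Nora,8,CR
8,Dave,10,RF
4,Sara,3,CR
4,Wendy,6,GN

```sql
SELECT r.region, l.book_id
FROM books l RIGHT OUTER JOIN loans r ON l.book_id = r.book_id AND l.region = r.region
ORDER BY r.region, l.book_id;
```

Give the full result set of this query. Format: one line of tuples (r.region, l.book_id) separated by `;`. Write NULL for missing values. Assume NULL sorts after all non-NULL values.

(CR, 4); (CR, 4); (CR, NULL); (GN, NULL); (GN, NULL); (NU, NULL); (RF, 4); (RF, 4); (RF, NULL)

RIGHT JOIN keeps every row from `loans`; unmatched rows get NULL for `books`'s columns.
Matching on l.book_id = r.book_id AND l.region = r.region. A NULL in a compared column never satisfies the condition.
Matched pairs: 4; unmatched r rows kept: 5.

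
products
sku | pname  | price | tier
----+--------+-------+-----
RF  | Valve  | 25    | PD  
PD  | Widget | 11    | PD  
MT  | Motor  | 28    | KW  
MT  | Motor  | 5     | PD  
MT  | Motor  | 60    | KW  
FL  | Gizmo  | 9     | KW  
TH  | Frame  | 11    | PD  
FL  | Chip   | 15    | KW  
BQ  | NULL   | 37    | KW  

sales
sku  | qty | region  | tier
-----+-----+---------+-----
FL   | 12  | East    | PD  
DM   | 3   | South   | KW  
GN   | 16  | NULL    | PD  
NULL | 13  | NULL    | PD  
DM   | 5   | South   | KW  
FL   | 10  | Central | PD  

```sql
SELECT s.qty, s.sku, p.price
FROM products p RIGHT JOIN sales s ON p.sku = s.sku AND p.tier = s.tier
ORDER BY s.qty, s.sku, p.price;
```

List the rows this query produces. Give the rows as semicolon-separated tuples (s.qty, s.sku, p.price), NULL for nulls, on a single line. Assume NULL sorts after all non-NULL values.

(3, DM, NULL); (5, DM, NULL); (10, FL, NULL); (12, FL, NULL); (13, NULL, NULL); (16, GN, NULL)

RIGHT JOIN keeps every row from `sales`; unmatched rows get NULL for `products`'s columns.
Matching on p.sku = s.sku AND p.tier = s.tier. A NULL in a compared column never satisfies the condition.
- p[0] sku=RF, tier=PD → no match.
- p[1] sku=PD, tier=PD → no match.
- p[2] sku=MT, tier=KW → no match.
- p[3] sku=MT, tier=PD → no match.
- p[4] sku=MT, tier=KW → no match.
- p[5] sku=FL, tier=KW → no match.
- p[6] sku=TH, tier=PD → no match.
- p[7] sku=FL, tier=KW → no match.
- p[8] sku=BQ, tier=KW → no match.
- plus 6 unmatched s row(s), each kept with NULL p columns.
After projecting and ordering:
s.qty | s.sku | p.price
3 | DM | NULL
5 | DM | NULL
10 | FL | NULL
12 | FL | NULL
13 | NULL | NULL
16 | GN | NULL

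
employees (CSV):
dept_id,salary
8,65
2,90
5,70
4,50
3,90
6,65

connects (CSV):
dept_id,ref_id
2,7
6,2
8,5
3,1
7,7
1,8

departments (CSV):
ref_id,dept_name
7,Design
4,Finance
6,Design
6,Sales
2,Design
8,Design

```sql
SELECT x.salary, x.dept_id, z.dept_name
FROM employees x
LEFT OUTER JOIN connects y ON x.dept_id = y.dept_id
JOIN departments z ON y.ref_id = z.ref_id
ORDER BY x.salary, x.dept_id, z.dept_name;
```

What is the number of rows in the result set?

2

Step 1 — x LEFT JOIN y on dept_id → 6 row(s).
Then INNER JOIN `departments z` on ref_id: keep only rows whose y.ref_id appears in z.
Result: 2 row(s).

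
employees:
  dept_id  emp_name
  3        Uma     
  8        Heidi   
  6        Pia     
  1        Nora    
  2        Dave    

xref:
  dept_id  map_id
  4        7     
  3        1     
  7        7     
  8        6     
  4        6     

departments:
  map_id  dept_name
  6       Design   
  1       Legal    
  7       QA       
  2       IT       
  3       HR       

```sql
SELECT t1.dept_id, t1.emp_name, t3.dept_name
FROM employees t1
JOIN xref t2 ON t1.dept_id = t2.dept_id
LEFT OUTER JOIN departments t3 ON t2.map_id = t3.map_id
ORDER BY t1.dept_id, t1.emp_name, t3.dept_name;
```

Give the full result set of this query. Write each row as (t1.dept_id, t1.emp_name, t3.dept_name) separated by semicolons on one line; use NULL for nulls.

Joins associate left-to-right: employees INNER JOIN xref on dept_id gives 2 intermediate row(s).
Then LEFT JOIN `departments t3` on map_id: each of those 2 rows is kept; rows whose t2.map_id has no match in t3 get NULL for t3's columns.

(3, Uma, Legal); (8, Heidi, Design)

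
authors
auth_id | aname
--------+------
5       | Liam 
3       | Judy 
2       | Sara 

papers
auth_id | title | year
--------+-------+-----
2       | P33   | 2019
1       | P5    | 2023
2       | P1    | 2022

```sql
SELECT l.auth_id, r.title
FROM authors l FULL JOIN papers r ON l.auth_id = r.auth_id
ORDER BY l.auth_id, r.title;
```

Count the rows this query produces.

5

FULL OUTER JOIN keeps every row from both sides; unmatched rows get NULL for the other side's columns.
Matching on l.auth_id = r.auth_id.
- l[0] auth_id=5 → no match; kept with NULLs on the r side.
- l[1] auth_id=3 → no match; kept with NULLs on the r side.
- l[2] auth_id=2 → 2 match(es) in r → 2 row(s).
- 1 row(s) from r found no l partner → padded with NULL.
Total: 2 matched + 3 padded = 5 rows.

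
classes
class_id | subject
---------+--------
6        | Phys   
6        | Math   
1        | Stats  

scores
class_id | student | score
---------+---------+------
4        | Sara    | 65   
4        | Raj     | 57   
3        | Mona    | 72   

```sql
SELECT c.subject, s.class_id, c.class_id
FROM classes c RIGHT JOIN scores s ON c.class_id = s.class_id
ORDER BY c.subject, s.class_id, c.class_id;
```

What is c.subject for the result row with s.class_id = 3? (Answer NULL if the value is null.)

RIGHT JOIN keeps every row from `scores`; unmatched rows get NULL for `classes`'s columns.
Matching on c.class_id = s.class_id.
Matched pairs: 0; unmatched s rows kept: 3.

NULL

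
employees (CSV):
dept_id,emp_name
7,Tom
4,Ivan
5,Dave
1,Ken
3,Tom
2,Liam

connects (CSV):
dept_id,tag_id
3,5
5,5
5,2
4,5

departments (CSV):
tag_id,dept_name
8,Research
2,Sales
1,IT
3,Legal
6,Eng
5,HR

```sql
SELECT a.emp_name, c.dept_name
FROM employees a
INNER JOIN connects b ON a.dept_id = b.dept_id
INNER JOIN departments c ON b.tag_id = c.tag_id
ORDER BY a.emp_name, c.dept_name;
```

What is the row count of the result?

4

Evaluate left to right. First `employees a INNER JOIN connects b` on dept_id: 4 row(s).
Then INNER JOIN `departments c` on tag_id: keep only rows whose b.tag_id appears in c.
Result: 4 row(s).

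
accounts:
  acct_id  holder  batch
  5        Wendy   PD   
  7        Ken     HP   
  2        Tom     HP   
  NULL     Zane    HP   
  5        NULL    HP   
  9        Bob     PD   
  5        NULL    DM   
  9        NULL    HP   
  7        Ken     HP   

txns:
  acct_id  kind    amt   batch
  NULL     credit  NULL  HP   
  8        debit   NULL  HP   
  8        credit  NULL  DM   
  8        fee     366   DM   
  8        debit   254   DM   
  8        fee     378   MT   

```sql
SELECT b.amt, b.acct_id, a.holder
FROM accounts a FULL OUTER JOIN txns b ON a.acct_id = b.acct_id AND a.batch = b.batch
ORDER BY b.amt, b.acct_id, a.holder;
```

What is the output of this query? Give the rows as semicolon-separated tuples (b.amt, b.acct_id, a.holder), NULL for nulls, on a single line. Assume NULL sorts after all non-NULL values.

FULL OUTER JOIN keeps every row from both sides; unmatched rows get NULL for the other side's columns.
Matching on a.acct_id = b.acct_id AND a.batch = b.batch. A NULL in a compared column never satisfies the condition.
Matched pairs: 0; unmatched a rows kept: 9; unmatched b rows kept: 6.

(254, 8, NULL); (366, 8, NULL); (378, 8, NULL); (NULL, 8, NULL); (NULL, 8, NULL); (NULL, NULL, Bob); (NULL, NULL, Ken); (NULL, NULL, Ken); (NULL, NULL, Tom); (NULL, NULL, Wendy); (NULL, NULL, Zane); (NULL, NULL, NULL); (NULL, NULL, NULL); (NULL, NULL, NULL); (NULL, NULL, NULL)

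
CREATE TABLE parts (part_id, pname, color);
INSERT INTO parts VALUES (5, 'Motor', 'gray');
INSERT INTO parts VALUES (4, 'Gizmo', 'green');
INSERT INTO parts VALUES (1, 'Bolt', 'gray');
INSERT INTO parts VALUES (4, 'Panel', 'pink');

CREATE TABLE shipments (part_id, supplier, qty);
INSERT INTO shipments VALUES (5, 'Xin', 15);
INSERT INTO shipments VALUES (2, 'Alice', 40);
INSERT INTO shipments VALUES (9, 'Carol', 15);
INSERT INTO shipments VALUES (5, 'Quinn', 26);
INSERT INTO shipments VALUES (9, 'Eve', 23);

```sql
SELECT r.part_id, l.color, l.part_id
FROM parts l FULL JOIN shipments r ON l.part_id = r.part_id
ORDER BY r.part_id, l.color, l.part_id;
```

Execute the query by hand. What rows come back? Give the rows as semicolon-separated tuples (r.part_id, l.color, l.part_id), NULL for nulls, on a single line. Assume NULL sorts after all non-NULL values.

(2, NULL, NULL); (5, gray, 5); (5, gray, 5); (9, NULL, NULL); (9, NULL, NULL); (NULL, gray, 1); (NULL, green, 4); (NULL, pink, 4)

FULL OUTER JOIN keeps every row from both sides; unmatched rows get NULL for the other side's columns.
Matching on l.part_id = r.part_id.
- l (part_id=5) pairs with 2 row(s) of r.
- l (part_id=4) has no partner → padded with NULL.
- l (part_id=1) has no partner → padded with NULL.
- l (part_id=4) has no partner → padded with NULL.
- plus 3 unmatched r row(s), each kept with NULL l columns.
After projecting and ordering:
r.part_id | l.color | l.part_id
2 | NULL | NULL
5 | gray | 5
5 | gray | 5
9 | NULL | NULL
9 | NULL | NULL
NULL | gray | 1
NULL | green | 4
NULL | pink | 4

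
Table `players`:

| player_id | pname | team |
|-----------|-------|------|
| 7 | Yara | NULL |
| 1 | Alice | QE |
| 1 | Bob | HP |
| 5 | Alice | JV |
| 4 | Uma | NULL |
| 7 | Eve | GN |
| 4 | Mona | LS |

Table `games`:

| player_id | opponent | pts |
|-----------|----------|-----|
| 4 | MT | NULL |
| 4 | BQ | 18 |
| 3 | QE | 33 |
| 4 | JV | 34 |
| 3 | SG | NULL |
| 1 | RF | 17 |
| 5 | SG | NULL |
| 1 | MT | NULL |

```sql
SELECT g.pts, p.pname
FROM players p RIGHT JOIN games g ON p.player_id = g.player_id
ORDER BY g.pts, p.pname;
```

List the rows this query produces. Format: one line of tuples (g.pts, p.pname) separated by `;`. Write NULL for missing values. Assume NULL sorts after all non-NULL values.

RIGHT JOIN keeps every row from `games`; unmatched rows get NULL for `players`'s columns.
Matching on p.player_id = g.player_id.
- p[0] player_id=7 → no match.
- p[1] player_id=1 → 2 match(es) in g → 2 row(s).
- p[2] player_id=1 → 2 match(es) in g → 2 row(s).
- p[3] player_id=5 → 1 match(es) in g → 1 row(s).
- p[4] player_id=4 → 3 match(es) in g → 3 row(s).
- p[5] player_id=7 → no match.
- p[6] player_id=4 → 3 match(es) in g → 3 row(s).
- 2 g row(s) had no p match → kept, p columns NULL.

(17, Alice); (17, Bob); (18, Mona); (18, Uma); (33, NULL); (34, Mona); (34, Uma); (NULL, Alice); (NULL, Alice); (NULL, Bob); (NULL, Mona); (NULL, Uma); (NULL, NULL)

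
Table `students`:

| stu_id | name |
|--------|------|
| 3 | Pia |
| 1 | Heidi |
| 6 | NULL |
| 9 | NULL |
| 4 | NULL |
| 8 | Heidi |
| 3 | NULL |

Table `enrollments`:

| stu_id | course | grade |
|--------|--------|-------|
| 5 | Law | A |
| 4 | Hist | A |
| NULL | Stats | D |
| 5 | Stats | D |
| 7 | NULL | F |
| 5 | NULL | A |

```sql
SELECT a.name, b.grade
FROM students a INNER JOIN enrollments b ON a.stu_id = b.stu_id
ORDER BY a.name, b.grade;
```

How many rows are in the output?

1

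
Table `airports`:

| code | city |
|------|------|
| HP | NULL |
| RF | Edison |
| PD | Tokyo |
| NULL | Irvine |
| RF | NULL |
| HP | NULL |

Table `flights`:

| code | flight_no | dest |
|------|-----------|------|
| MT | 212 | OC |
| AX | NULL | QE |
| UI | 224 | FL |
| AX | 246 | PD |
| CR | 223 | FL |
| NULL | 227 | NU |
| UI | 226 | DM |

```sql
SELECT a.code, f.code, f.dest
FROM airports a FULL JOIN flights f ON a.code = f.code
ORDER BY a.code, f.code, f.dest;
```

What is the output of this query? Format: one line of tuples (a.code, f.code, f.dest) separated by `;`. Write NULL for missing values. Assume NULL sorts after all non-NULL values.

(HP, NULL, NULL); (HP, NULL, NULL); (PD, NULL, NULL); (RF, NULL, NULL); (RF, NULL, NULL); (NULL, AX, PD); (NULL, AX, QE); (NULL, CR, FL); (NULL, MT, OC); (NULL, UI, DM); (NULL, UI, FL); (NULL, NULL, NU); (NULL, NULL, NULL)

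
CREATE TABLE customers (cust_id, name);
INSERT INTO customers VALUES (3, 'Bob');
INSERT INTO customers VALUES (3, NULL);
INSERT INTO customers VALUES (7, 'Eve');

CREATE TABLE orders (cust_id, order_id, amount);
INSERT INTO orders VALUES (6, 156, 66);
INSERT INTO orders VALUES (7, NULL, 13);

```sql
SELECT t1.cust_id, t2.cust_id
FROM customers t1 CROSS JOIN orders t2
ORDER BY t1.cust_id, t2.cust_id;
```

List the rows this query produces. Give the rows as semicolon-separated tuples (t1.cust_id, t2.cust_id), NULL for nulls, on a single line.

(3, 6); (3, 6); (3, 7); (3, 7); (7, 6); (7, 7)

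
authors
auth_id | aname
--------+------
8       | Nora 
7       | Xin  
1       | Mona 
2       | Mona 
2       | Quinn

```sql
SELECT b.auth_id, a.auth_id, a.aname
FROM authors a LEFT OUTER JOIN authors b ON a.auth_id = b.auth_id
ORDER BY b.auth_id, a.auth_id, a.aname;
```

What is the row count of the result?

7

LEFT JOIN keeps every row from `authors a`; unmatched rows get NULL for `authors b`'s columns.
Matching on a.auth_id = b.auth_id.
Matched pairs: 7; unmatched a rows kept: 0.
Total: 7 rows.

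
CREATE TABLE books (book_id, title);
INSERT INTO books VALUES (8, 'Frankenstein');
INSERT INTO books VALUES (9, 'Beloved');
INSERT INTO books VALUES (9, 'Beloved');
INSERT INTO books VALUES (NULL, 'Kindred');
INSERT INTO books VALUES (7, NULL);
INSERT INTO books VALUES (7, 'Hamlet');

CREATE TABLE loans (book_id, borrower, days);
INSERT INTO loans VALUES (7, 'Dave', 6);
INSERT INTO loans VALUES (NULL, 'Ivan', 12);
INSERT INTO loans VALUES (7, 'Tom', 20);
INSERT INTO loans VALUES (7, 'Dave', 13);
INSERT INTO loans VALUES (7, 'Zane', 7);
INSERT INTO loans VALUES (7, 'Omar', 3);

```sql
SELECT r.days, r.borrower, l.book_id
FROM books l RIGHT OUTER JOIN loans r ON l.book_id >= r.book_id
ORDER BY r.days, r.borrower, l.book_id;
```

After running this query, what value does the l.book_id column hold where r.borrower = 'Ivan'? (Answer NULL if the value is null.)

NULL

RIGHT JOIN keeps every row from `loans`; unmatched rows get NULL for `books`'s columns.
Matching on l.book_id >= r.book_id. A NULL in a compared column never satisfies the condition.
Matched pairs: 25; unmatched r rows kept: 1.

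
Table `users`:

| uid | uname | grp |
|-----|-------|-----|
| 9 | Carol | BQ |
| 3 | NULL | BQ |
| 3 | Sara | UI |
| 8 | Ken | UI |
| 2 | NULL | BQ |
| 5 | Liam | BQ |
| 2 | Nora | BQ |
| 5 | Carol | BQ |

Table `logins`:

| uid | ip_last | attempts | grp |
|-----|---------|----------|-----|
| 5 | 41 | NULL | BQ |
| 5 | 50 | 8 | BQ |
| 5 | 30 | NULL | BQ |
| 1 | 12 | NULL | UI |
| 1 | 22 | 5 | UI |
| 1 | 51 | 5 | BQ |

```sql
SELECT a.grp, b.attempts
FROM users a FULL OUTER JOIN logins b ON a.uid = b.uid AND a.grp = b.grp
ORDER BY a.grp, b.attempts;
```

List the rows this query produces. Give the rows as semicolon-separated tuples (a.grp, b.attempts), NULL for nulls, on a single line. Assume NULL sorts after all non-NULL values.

(BQ, 8); (BQ, 8); (BQ, NULL); (BQ, NULL); (BQ, NULL); (BQ, NULL); (BQ, NULL); (BQ, NULL); (BQ, NULL); (BQ, NULL); (UI, NULL); (UI, NULL); (NULL, 5); (NULL, 5); (NULL, NULL)

FULL OUTER JOIN keeps every row from both sides; unmatched rows get NULL for the other side's columns.
Matching on a.uid = b.uid AND a.grp = b.grp.
- a[0] uid=9, grp=BQ → no match; kept with NULLs on the b side.
- a[1] uid=3, grp=BQ → no match; kept with NULLs on the b side.
- a[2] uid=3, grp=UI → no match; kept with NULLs on the b side.
- a[3] uid=8, grp=UI → no match; kept with NULLs on the b side.
- a[4] uid=2, grp=BQ → no match; kept with NULLs on the b side.
- a[5] uid=5, grp=BQ → 3 match(es) in b → 3 row(s).
- a[6] uid=2, grp=BQ → no match; kept with NULLs on the b side.
- a[7] uid=5, grp=BQ → 3 match(es) in b → 3 row(s).
- 3 row(s) from b found no a partner → padded with NULL.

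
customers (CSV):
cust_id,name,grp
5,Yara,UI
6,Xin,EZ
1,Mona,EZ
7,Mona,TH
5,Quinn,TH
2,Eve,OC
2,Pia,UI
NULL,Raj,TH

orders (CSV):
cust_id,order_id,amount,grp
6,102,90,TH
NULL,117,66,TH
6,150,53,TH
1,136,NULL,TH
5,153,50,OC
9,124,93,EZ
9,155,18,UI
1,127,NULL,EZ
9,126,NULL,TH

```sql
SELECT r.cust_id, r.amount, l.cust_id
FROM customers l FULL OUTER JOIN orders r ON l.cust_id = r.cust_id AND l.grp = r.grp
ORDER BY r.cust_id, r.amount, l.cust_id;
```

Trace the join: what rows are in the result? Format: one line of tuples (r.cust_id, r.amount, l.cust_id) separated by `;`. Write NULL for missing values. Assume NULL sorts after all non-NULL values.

FULL OUTER JOIN keeps every row from both sides; unmatched rows get NULL for the other side's columns.
Matching on l.cust_id = r.cust_id AND l.grp = r.grp. A NULL in a compared column never satisfies the condition.
- l[0] cust_id=5, grp=UI → no match; kept with NULLs on the r side.
- l[1] cust_id=6, grp=EZ → no match; kept with NULLs on the r side.
- l[2] cust_id=1, grp=EZ → 1 match(es) in r → 1 row(s).
- l[3] cust_id=7, grp=TH → no match; kept with NULLs on the r side.
- l[4] cust_id=5, grp=TH → no match; kept with NULLs on the r side.
- l[5] cust_id=2, grp=OC → no match; kept with NULLs on the r side.
- l[6] cust_id=2, grp=UI → no match; kept with NULLs on the r side.
- l[7] cust_id=NULL, grp=TH → no match; kept with NULLs on the r side.
- 8 row(s) from r found no l partner → padded with NULL.

(1, NULL, 1); (1, NULL, NULL); (5, 50, NULL); (6, 53, NULL); (6, 90, NULL); (9, 18, NULL); (9, 93, NULL); (9, NULL, NULL); (NULL, 66, NULL); (NULL, NULL, 2); (NULL, NULL, 2); (NULL, NULL, 5); (NULL, NULL, 5); (NULL, NULL, 6); (NULL, NULL, 7); (NULL, NULL, NULL)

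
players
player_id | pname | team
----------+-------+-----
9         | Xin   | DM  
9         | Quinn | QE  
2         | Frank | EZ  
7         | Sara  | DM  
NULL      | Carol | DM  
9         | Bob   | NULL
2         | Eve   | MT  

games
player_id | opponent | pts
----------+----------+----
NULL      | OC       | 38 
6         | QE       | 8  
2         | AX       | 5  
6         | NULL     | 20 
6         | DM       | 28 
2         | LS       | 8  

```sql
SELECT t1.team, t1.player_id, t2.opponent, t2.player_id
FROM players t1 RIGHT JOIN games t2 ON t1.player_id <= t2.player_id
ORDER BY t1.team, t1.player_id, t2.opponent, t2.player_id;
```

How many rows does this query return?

11

RIGHT JOIN keeps every row from `games`; unmatched rows get NULL for `players`'s columns.
Matching on t1.player_id <= t2.player_id. A NULL in a compared column never satisfies the condition.
Matched pairs: 10; unmatched t2 rows kept: 1.
Total: 10 matched + 1 padded = 11 rows.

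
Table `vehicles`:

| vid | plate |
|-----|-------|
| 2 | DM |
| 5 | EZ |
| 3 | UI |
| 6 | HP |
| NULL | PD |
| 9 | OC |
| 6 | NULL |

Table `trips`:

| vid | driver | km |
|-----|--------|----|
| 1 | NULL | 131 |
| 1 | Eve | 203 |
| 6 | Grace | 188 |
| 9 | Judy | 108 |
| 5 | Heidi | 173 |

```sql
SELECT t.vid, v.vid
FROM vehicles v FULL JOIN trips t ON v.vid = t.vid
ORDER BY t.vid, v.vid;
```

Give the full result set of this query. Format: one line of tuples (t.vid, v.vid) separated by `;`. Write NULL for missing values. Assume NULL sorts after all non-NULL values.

FULL OUTER JOIN keeps every row from both sides; unmatched rows get NULL for the other side's columns.
Matching on v.vid = t.vid. A NULL in a compared column never satisfies the condition.
Matched pairs: 4; unmatched v rows kept: 3; unmatched t rows kept: 2.

(1, NULL); (1, NULL); (5, 5); (6, 6); (6, 6); (9, 9); (NULL, 2); (NULL, 3); (NULL, NULL)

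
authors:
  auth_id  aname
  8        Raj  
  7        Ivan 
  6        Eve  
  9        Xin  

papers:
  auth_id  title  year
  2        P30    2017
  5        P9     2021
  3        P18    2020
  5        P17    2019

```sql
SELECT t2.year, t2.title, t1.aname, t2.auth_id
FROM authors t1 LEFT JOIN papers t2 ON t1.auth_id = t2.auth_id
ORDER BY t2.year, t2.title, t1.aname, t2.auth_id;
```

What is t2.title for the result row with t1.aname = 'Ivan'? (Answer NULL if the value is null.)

NULL

LEFT JOIN keeps every row from `authors`; unmatched rows get NULL for `papers`'s columns.
Matching on t1.auth_id = t2.auth_id.
- t1 (auth_id=8) has no partner → padded with NULL.
- t1 (auth_id=7) has no partner → padded with NULL.
- t1 (auth_id=6) has no partner → padded with NULL.
- t1 (auth_id=9) has no partner → padded with NULL.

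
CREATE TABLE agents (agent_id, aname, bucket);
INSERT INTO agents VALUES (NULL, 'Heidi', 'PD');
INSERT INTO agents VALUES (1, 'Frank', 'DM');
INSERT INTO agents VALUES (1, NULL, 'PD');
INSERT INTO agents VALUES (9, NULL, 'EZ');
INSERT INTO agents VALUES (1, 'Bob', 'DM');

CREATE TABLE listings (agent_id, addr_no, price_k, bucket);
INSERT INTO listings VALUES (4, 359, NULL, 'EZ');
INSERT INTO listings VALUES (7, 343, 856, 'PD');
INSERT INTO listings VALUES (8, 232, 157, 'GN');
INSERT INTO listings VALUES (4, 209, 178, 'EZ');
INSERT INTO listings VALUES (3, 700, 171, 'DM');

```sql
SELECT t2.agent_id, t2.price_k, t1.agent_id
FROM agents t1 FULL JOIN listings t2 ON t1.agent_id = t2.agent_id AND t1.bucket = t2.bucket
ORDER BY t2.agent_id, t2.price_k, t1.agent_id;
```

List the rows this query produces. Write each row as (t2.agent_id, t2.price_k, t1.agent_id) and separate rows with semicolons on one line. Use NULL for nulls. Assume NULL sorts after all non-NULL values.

(3, 171, NULL); (4, 178, NULL); (4, NULL, NULL); (7, 856, NULL); (8, 157, NULL); (NULL, NULL, 1); (NULL, NULL, 1); (NULL, NULL, 1); (NULL, NULL, 9); (NULL, NULL, NULL)

FULL OUTER JOIN keeps every row from both sides; unmatched rows get NULL for the other side's columns.
Matching on t1.agent_id = t2.agent_id AND t1.bucket = t2.bucket. A NULL in a compared column never satisfies the condition.
- agent_id=NULL, bucket=PD: no t2 row matches, row kept with t2 columns NULL.
- agent_id=1, bucket=DM: no t2 row matches, row kept with t2 columns NULL.
- agent_id=1, bucket=PD: no t2 row matches, row kept with t2 columns NULL.
- agent_id=9, bucket=EZ: no t2 row matches, row kept with t2 columns NULL.
- agent_id=1, bucket=DM: no t2 row matches, row kept with t2 columns NULL.
- 5 t2 row(s) had no t1 match → kept, t1 columns NULL.
After projecting and ordering:
t2.agent_id | t2.price_k | t1.agent_id
3 | 171 | NULL
4 | 178 | NULL
4 | NULL | NULL
7 | 856 | NULL
8 | 157 | NULL
NULL | NULL | 1
NULL | NULL | 1
NULL | NULL | 1
NULL | NULL | 9
NULL | NULL | NULL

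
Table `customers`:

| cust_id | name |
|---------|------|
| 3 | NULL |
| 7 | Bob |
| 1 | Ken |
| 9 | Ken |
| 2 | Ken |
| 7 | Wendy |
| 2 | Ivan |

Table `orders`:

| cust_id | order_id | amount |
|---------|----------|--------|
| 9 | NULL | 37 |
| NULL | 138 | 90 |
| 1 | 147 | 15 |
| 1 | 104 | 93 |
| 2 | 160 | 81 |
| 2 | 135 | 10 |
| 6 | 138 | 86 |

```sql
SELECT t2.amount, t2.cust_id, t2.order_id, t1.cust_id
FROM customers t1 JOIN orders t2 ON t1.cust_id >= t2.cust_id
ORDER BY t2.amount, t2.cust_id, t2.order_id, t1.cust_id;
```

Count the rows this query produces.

30

INNER JOIN keeps only pairs where the ON condition holds.
Matching on t1.cust_id >= t2.cust_id. A NULL in a compared column never satisfies the condition.
- t1[0] cust_id=3 → 4 match(es) in t2 → 4 row(s).
- t1[1] cust_id=7 → 5 match(es) in t2 → 5 row(s).
- t1[2] cust_id=1 → 2 match(es) in t2 → 2 row(s).
- t1[3] cust_id=9 → 6 match(es) in t2 → 6 row(s).
- t1[4] cust_id=2 → 4 match(es) in t2 → 4 row(s).
- t1[5] cust_id=7 → 5 match(es) in t2 → 5 row(s).
- t1[6] cust_id=2 → 4 match(es) in t2 → 4 row(s).
Total: 30 rows.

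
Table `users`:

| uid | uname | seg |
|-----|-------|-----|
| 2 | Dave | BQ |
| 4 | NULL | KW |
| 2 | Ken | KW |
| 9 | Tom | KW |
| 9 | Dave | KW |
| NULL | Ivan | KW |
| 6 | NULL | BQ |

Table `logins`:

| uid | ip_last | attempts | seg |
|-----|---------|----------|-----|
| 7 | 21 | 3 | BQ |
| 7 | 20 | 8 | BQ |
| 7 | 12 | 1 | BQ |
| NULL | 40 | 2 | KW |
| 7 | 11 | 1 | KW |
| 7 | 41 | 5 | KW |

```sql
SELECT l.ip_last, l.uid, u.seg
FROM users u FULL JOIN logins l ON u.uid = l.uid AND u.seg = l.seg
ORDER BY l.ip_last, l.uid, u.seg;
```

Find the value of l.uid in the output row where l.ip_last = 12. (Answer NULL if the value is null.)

FULL OUTER JOIN keeps every row from both sides; unmatched rows get NULL for the other side's columns.
Matching on u.uid = l.uid AND u.seg = l.seg. A NULL in a compared column never satisfies the condition.
- u[0] uid=2, seg=BQ → no match; kept with NULLs on the l side.
- u[1] uid=4, seg=KW → no match; kept with NULLs on the l side.
- u[2] uid=2, seg=KW → no match; kept with NULLs on the l side.
- u[3] uid=9, seg=KW → no match; kept with NULLs on the l side.
- u[4] uid=9, seg=KW → no match; kept with NULLs on the l side.
- u[5] uid=NULL, seg=KW → no match; kept with NULLs on the l side.
- u[6] uid=6, seg=BQ → no match; kept with NULLs on the l side.
- 6 l row(s) had no u match → kept, u columns NULL.

7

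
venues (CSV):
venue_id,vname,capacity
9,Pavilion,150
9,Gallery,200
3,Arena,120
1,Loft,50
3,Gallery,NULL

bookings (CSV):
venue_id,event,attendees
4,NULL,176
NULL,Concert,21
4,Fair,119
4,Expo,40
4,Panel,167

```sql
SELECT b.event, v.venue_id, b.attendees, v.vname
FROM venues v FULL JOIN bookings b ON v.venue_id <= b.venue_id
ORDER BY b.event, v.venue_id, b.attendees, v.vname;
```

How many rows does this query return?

15

FULL OUTER JOIN keeps every row from both sides; unmatched rows get NULL for the other side's columns.
Matching on v.venue_id <= b.venue_id. A NULL in a compared column never satisfies the condition.
- venue_id=9: no b row matches, row kept with b columns NULL.
- venue_id=9: no b row matches, row kept with b columns NULL.
- venue_id=3: 4 matching b row(s), so 4 row(s) emitted.
- venue_id=1: 4 matching b row(s), so 4 row(s) emitted.
- venue_id=3: 4 matching b row(s), so 4 row(s) emitted.
- 1 row(s) from b found no v partner → padded with NULL.
Total: 12 matched + 3 padded = 15 rows.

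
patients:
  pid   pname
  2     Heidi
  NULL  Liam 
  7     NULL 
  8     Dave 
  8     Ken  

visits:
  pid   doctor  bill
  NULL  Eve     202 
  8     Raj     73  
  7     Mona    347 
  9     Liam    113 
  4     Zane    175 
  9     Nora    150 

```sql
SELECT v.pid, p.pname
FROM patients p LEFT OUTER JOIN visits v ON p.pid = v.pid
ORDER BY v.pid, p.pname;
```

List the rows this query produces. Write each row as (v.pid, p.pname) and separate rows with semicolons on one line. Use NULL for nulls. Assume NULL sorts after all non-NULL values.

LEFT JOIN keeps every row from `patients`; unmatched rows get NULL for `visits`'s columns.
Matching on p.pid = v.pid. A NULL in a compared column never satisfies the condition.
Matched pairs: 3; unmatched p rows kept: 2.

(7, NULL); (8, Dave); (8, Ken); (NULL, Heidi); (NULL, Liam)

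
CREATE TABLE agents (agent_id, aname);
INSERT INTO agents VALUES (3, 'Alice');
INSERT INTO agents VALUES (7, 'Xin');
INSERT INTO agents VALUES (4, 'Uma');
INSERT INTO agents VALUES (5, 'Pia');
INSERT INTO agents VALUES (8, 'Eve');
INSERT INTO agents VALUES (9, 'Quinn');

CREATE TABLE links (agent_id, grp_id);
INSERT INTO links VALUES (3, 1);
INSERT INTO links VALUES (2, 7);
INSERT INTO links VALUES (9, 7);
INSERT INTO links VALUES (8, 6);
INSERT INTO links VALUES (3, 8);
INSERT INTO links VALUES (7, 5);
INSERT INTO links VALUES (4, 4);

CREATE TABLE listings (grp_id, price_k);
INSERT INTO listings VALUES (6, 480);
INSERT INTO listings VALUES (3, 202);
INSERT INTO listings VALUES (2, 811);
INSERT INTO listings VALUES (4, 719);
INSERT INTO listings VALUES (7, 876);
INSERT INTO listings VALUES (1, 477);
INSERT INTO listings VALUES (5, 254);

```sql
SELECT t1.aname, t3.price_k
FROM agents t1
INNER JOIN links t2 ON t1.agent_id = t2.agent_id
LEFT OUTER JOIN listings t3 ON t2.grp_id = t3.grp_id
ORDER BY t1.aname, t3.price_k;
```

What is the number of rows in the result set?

6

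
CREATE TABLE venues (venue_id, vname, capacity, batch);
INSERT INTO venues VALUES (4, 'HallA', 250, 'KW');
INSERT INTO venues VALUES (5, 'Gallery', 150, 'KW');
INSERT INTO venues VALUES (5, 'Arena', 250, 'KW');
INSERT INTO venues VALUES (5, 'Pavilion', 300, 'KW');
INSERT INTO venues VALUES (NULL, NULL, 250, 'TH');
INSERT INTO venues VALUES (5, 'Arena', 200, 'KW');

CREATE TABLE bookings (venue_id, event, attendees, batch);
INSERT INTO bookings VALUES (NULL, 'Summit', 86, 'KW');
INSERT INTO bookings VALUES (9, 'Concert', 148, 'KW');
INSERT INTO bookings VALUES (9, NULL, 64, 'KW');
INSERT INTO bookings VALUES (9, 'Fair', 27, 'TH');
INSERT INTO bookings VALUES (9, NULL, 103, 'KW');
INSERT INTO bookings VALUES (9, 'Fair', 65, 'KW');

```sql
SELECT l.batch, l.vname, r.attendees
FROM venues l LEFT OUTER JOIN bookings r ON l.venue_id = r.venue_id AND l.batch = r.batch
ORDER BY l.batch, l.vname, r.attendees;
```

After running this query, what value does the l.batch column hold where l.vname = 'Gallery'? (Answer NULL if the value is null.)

LEFT JOIN keeps every row from `venues`; unmatched rows get NULL for `bookings`'s columns.
Matching on l.venue_id = r.venue_id AND l.batch = r.batch. A NULL in a compared column never satisfies the condition.
- l (venue_id=4, batch=KW) has no partner → padded with NULL.
- l (venue_id=5, batch=KW) has no partner → padded with NULL.
- l (venue_id=5, batch=KW) has no partner → padded with NULL.
- l (venue_id=5, batch=KW) has no partner → padded with NULL.
- l (venue_id=NULL, batch=TH) has no partner → padded with NULL.
- l (venue_id=5, batch=KW) has no partner → padded with NULL.

KW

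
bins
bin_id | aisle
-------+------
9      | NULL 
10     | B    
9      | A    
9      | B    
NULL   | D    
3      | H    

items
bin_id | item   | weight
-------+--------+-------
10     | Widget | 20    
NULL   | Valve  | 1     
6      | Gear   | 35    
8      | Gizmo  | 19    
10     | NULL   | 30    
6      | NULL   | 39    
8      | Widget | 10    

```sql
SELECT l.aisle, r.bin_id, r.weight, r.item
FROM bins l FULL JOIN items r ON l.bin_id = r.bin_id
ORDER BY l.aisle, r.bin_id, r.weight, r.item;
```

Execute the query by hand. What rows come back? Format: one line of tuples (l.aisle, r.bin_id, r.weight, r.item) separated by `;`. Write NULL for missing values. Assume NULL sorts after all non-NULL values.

FULL OUTER JOIN keeps every row from both sides; unmatched rows get NULL for the other side's columns.
Matching on l.bin_id = r.bin_id. A NULL in a compared column never satisfies the condition.
Matched pairs: 2; unmatched l rows kept: 5; unmatched r rows kept: 5.

(A, NULL, NULL, NULL); (B, 10, 20, Widget); (B, 10, 30, NULL); (B, NULL, NULL, NULL); (D, NULL, NULL, NULL); (H, NULL, NULL, NULL); (NULL, 6, 35, Gear); (NULL, 6, 39, NULL); (NULL, 8, 10, Widget); (NULL, 8, 19, Gizmo); (NULL, NULL, 1, Valve); (NULL, NULL, NULL, NULL)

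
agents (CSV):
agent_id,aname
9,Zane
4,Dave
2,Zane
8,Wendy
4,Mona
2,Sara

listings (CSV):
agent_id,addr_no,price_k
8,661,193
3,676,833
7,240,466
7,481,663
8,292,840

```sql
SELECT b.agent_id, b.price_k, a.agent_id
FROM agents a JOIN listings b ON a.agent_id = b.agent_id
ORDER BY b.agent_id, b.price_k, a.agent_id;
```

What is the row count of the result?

2

INNER JOIN keeps only pairs where the ON condition holds.
Matching on a.agent_id = b.agent_id.
- a row (agent_id=9): no match → dropped.
- a row (agent_id=4): no match → dropped.
- a row (agent_id=2): no match → dropped.
- a row (agent_id=8): matches 2 b row(s) → 2 output row(s).
- a row (agent_id=4): no match → dropped.
- a row (agent_id=2): no match → dropped.
Total: 2 rows.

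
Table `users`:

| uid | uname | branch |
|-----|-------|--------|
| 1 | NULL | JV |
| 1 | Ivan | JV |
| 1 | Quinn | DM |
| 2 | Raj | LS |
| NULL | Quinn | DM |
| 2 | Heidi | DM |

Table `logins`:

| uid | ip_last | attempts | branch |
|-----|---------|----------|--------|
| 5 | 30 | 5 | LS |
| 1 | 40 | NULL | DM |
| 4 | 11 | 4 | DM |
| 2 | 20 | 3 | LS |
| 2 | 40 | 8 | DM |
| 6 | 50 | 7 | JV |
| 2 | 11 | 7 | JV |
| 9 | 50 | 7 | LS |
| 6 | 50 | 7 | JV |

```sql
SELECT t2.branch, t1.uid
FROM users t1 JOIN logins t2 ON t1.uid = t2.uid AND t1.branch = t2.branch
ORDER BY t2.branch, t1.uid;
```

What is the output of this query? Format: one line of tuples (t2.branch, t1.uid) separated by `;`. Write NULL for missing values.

(DM, 1); (DM, 2); (LS, 2)

INNER JOIN keeps only pairs where the ON condition holds.
Matching on t1.uid = t2.uid AND t1.branch = t2.branch. A NULL in a compared column never satisfies the condition.
Matched pairs: 3.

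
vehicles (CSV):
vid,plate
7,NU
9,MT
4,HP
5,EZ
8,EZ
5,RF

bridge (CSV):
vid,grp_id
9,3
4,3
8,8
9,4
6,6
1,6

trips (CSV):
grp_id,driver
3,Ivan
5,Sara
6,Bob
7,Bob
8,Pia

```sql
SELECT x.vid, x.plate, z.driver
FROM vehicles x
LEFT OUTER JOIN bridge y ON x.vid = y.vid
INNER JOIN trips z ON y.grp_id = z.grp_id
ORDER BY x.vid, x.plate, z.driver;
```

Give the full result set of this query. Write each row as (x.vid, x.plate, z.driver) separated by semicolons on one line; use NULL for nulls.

(4, HP, Ivan); (8, EZ, Pia); (9, MT, Ivan)

Joins associate left-to-right: vehicles LEFT JOIN bridge on vid gives 7 intermediate row(s).
Then INNER JOIN `trips z` on grp_id: keep only rows whose y.grp_id appears in z.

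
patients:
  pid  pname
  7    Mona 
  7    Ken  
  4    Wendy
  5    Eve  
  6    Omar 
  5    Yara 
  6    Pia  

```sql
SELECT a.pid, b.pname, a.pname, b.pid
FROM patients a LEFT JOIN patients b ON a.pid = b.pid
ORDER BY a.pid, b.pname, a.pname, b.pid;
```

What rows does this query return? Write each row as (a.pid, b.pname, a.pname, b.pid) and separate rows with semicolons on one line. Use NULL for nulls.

(4, Wendy, Wendy, 4); (5, Eve, Eve, 5); (5, Eve, Yara, 5); (5, Yara, Eve, 5); (5, Yara, Yara, 5); (6, Omar, Omar, 6); (6, Omar, Pia, 6); (6, Pia, Omar, 6); (6, Pia, Pia, 6); (7, Ken, Ken, 7); (7, Ken, Mona, 7); (7, Mona, Ken, 7); (7, Mona, Mona, 7)

LEFT JOIN keeps every row from `patients a`; unmatched rows get NULL for `patients b`'s columns.
Matching on a.pid = b.pid.
- pid=7: 2 matching b row(s), so 2 row(s) emitted.
- pid=7: 2 matching b row(s), so 2 row(s) emitted.
- pid=4: 1 matching b row(s), so 1 row(s) emitted.
- pid=5: 2 matching b row(s), so 2 row(s) emitted.
- pid=6: 2 matching b row(s), so 2 row(s) emitted.
- pid=5: 2 matching b row(s), so 2 row(s) emitted.
- pid=6: 2 matching b row(s), so 2 row(s) emitted.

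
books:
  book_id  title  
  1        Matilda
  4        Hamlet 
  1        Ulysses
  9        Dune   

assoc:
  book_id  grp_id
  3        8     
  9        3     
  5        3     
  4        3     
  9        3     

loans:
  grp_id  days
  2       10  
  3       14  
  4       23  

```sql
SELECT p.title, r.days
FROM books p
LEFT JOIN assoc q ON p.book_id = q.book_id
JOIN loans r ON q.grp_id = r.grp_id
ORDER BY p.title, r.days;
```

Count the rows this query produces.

3

Joins associate left-to-right: books LEFT JOIN assoc on book_id gives 5 intermediate row(s).
Then INNER JOIN `loans r` on grp_id: keep only rows whose q.grp_id appears in r.
Result: 3 row(s).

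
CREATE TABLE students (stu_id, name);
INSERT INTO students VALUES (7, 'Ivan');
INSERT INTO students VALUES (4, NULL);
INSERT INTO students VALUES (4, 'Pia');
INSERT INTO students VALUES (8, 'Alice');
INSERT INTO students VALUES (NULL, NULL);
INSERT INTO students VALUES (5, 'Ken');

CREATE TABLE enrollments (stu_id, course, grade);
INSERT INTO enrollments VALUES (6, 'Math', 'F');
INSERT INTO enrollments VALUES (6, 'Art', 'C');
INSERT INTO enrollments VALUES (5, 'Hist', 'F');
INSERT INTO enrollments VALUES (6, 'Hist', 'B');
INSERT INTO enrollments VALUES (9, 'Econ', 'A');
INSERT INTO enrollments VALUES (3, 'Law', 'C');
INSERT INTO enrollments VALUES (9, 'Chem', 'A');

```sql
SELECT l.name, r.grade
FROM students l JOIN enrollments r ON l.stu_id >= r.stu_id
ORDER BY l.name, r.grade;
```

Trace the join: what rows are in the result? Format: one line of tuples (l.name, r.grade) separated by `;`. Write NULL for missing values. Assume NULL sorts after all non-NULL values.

(Alice, B); (Alice, C); (Alice, C); (Alice, F); (Alice, F); (Ivan, B); (Ivan, C); (Ivan, C); (Ivan, F); (Ivan, F); (Ken, C); (Ken, F); (Pia, C); (NULL, C)

INNER JOIN keeps only pairs where the ON condition holds.
Matching on l.stu_id >= r.stu_id. A NULL in a compared column never satisfies the condition.
- l row (stu_id=7): matches 5 r row(s) → 5 output row(s).
- l row (stu_id=4): matches 1 r row(s) → 1 output row(s).
- l row (stu_id=4): matches 1 r row(s) → 1 output row(s).
- l row (stu_id=8): matches 5 r row(s) → 5 output row(s).
- l row (stu_id=NULL): no match → dropped.
- l row (stu_id=5): matches 2 r row(s) → 2 output row(s).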